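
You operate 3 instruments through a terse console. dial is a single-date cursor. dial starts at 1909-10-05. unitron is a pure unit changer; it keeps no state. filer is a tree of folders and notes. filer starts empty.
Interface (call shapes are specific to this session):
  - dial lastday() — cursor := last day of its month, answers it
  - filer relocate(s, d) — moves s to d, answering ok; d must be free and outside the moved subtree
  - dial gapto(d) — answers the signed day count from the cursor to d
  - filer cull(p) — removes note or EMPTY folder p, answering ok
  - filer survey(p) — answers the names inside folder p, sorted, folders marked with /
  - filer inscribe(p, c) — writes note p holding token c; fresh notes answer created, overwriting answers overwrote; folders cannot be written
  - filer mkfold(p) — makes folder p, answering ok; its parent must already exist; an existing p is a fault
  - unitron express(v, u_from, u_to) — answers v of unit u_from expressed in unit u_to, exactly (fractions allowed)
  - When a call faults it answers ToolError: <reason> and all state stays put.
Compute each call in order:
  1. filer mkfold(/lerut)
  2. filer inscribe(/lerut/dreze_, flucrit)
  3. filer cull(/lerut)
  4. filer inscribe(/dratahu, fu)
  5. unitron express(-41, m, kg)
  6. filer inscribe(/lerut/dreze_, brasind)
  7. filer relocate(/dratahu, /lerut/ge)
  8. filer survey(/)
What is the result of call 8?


Answer: [lerut/]

Derivation:
Do: filer mkfold[p→/lerut]
See: ok
Do: filer inscribe[p→/lerut/dreze_; c→flucrit]
See: created
Do: filer cull[p→/lerut]
See: ToolError: not empty
Do: filer inscribe[p→/dratahu; c→fu]
See: created
Do: unitron express[v→-41; u_from→m; u_to→kg]
See: ToolError: incompatible units
Do: filer inscribe[p→/lerut/dreze_; c→brasind]
See: overwrote
Do: filer relocate[s→/dratahu; d→/lerut/ge]
See: ok
Do: filer survey[p→/]
See: [lerut/]


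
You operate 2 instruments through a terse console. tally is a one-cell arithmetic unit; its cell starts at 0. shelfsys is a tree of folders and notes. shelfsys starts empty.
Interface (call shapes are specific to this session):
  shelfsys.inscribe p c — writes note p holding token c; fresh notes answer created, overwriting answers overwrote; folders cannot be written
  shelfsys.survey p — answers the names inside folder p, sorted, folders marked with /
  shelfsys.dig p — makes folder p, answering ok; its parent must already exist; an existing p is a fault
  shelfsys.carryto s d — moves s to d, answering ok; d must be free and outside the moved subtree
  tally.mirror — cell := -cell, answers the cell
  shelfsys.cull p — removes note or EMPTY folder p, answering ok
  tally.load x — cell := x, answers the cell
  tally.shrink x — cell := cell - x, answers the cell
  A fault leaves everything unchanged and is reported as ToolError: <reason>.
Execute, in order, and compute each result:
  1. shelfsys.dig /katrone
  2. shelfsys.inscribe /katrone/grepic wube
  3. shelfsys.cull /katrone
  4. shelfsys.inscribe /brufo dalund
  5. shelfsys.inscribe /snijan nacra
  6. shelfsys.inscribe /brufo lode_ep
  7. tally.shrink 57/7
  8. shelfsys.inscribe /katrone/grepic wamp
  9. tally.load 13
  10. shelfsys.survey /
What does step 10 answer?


# 1. shelfsys.dig(p→/katrone) == ok
# 2. shelfsys.inscribe(p→/katrone/grepic, c→wube) == created
# 3. shelfsys.cull(p→/katrone) == ToolError: not empty
# 4. shelfsys.inscribe(p→/brufo, c→dalund) == created
# 5. shelfsys.inscribe(p→/snijan, c→nacra) == created
# 6. shelfsys.inscribe(p→/brufo, c→lode_ep) == overwrote
# 7. tally.shrink(x→57/7) == -57/7
# 8. shelfsys.inscribe(p→/katrone/grepic, c→wamp) == overwrote
# 9. tally.load(x→13) == 13
# 10. shelfsys.survey(p→/) == [brufo, katrone/, snijan]

Answer: [brufo, katrone/, snijan]


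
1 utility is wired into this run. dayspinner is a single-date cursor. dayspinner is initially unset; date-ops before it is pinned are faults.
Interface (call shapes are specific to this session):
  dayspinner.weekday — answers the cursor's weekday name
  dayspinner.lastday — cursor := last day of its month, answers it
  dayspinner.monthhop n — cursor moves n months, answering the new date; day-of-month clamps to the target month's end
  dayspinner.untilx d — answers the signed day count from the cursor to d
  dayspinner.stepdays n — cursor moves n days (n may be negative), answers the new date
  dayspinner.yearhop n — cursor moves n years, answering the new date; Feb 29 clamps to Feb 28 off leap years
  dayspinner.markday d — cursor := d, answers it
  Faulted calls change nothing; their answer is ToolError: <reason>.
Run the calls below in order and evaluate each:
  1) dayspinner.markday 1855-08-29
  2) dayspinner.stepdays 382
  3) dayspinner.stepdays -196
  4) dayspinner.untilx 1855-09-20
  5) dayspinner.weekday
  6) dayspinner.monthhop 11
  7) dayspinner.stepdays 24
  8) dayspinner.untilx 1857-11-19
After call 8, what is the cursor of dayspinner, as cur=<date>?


Answer: cur=1857-02-26

Derivation:
-- markday(d: 1855-08-29) : 1855-08-29
-- stepdays(n: 382) : 1856-09-14
-- stepdays(n: -196) : 1856-03-02
-- untilx(d: 1855-09-20) : -164
-- weekday() : Sunday
-- monthhop(n: 11) : 1857-02-02
-- stepdays(n: 24) : 1857-02-26
-- untilx(d: 1857-11-19) : 266


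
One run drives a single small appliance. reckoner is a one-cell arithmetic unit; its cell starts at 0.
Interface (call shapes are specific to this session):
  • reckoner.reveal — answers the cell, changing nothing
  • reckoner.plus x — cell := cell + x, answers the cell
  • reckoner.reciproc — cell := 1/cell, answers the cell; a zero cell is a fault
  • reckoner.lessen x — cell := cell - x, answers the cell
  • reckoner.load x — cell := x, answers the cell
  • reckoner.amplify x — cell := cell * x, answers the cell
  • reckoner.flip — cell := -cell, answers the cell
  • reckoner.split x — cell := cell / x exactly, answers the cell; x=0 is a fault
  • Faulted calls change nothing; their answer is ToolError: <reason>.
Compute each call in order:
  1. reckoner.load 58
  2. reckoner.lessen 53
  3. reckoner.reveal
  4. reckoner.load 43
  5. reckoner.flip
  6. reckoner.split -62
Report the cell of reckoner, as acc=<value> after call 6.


Answer: acc=43/62

Derivation:
~$ reckoner.load x=58
  58
~$ reckoner.lessen x=53
  5
~$ reckoner.reveal
  5
~$ reckoner.load x=43
  43
~$ reckoner.flip
  -43
~$ reckoner.split x=-62
  43/62


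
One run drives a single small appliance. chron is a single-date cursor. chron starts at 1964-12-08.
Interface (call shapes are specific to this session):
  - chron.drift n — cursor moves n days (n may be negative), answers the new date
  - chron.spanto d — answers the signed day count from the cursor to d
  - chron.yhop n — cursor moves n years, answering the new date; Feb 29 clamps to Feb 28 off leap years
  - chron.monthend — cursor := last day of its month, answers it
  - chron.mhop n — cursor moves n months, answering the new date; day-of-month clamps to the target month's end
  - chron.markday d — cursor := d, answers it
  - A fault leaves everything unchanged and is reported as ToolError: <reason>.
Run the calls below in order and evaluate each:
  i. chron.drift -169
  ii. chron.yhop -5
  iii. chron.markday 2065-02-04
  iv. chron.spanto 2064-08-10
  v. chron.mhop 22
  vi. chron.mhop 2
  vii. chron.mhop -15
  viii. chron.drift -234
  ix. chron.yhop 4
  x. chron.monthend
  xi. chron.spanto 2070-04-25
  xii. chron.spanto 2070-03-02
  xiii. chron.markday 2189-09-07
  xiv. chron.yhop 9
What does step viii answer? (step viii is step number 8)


Answer: 2065-03-15

Derivation:
>> chron.drift(n=-169)
<< 1964-06-22
>> chron.yhop(n=-5)
<< 1959-06-22
>> chron.markday(d=2065-02-04)
<< 2065-02-04
>> chron.spanto(d=2064-08-10)
<< -178
>> chron.mhop(n=22)
<< 2066-12-04
>> chron.mhop(n=2)
<< 2067-02-04
>> chron.mhop(n=-15)
<< 2065-11-04
>> chron.drift(n=-234)
<< 2065-03-15
>> chron.yhop(n=4)
<< 2069-03-15
>> chron.monthend()
<< 2069-03-31
>> chron.spanto(d=2070-04-25)
<< 390
>> chron.spanto(d=2070-03-02)
<< 336
>> chron.markday(d=2189-09-07)
<< 2189-09-07
>> chron.yhop(n=9)
<< 2198-09-07


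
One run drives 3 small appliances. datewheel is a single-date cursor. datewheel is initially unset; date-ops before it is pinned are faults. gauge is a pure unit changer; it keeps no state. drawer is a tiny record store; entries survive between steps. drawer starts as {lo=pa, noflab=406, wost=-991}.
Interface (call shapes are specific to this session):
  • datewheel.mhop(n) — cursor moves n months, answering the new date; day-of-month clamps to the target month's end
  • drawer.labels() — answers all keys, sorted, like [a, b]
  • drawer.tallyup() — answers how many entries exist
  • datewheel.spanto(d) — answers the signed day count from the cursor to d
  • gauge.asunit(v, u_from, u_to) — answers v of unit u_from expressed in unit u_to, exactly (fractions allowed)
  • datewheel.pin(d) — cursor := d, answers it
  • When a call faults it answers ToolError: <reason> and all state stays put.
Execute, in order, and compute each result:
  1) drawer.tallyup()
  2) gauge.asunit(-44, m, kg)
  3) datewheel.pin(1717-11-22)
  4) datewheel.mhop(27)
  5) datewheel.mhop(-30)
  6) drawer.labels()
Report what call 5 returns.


Answer: 1717-08-22

Derivation:
==> tallyup()
<== 3
==> asunit(v='-44', u_from='m', u_to='kg')
<== ToolError: incompatible units
==> pin(d='1717-11-22')
<== 1717-11-22
==> mhop(n='27')
<== 1720-02-22
==> mhop(n='-30')
<== 1717-08-22
==> labels()
<== [lo, noflab, wost]


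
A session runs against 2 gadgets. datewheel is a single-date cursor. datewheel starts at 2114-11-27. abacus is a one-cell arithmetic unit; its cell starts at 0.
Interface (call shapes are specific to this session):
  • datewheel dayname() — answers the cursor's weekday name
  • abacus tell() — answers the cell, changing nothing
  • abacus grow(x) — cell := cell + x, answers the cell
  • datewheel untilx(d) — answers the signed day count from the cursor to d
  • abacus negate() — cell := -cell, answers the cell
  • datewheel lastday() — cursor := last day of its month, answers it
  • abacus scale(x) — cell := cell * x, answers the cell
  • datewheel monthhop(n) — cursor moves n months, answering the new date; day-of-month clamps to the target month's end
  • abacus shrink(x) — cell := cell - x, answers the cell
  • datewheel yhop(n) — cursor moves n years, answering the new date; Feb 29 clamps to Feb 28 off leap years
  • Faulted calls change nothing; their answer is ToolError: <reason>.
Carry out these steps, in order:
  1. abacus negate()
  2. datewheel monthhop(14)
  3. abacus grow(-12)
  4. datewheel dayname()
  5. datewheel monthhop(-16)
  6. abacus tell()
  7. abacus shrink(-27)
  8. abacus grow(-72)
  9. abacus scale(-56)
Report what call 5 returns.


Next I call abacus negate(), yielding 0.
I invoke datewheel monthhop on n: 14, and observe 2116-01-27.
Then abacus grow on x: -12, which returns -12.
I try datewheel dayname, — result: Monday.
Next I call datewheel monthhop on n: -16, yielding 2114-09-27.
Using abacus tell, — result: -12.
I use abacus shrink on x: -27, and observe 15.
I use abacus grow on x: -72: -57.
Invoking abacus scale on x: -56: 3192.

Answer: 2114-09-27


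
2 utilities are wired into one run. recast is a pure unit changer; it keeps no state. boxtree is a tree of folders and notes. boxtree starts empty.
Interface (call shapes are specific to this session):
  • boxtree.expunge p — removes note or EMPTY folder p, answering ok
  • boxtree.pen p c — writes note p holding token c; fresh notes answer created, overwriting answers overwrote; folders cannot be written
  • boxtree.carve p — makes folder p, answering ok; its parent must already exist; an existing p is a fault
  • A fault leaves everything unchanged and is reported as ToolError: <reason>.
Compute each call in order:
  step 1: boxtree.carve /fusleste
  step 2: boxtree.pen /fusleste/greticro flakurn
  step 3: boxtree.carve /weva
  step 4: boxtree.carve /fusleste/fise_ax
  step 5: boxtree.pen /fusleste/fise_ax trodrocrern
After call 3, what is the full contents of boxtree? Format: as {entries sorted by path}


Answer: {fusleste/, fusleste/greticro=flakurn, weva/}

Derivation:
>> carve(p: /fusleste)
<< ok
>> pen(p: /fusleste/greticro, c: flakurn)
<< created
>> carve(p: /weva)
<< ok
>> carve(p: /fusleste/fise_ax)
<< ok
>> pen(p: /fusleste/fise_ax, c: trodrocrern)
<< ToolError: is a directory


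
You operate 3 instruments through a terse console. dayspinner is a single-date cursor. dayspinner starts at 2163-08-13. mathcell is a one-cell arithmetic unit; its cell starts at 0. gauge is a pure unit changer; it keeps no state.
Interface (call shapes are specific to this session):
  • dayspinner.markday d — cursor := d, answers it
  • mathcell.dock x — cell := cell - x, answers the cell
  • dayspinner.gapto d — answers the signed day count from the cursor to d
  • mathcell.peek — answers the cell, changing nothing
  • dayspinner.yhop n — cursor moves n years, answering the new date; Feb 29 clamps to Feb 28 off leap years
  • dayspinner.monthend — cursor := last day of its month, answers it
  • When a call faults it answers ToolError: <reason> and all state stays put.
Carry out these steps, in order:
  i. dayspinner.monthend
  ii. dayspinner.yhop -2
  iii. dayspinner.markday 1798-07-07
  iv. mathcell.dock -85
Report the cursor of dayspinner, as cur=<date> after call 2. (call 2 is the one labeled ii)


-- 1. monthend() ~> 2163-08-31
-- 2. yhop(n=-2) ~> 2161-08-31
-- 3. markday(d=1798-07-07) ~> 1798-07-07
-- 4. dock(x=-85) ~> 85

Answer: cur=2161-08-31


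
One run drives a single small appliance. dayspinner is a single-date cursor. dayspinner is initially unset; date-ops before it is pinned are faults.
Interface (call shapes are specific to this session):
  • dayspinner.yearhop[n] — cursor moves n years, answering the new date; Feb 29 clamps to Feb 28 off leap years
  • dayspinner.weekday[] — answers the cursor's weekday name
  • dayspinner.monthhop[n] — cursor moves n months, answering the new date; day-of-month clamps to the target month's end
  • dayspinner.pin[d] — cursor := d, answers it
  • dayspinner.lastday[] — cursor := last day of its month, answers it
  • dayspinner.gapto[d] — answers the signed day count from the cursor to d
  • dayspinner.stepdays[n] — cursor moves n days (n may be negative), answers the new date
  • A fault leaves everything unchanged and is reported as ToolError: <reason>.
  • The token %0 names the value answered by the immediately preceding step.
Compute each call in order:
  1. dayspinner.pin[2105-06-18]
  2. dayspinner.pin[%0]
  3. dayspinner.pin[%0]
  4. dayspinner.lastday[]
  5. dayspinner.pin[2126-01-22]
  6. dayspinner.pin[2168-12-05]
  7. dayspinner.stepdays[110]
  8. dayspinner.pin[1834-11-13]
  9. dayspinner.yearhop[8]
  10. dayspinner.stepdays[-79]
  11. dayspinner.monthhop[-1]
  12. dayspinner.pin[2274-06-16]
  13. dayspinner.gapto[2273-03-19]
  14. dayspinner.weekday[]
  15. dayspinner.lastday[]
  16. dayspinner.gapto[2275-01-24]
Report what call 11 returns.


Answer: 1842-07-26

Derivation:
# 1. dayspinner.pin(d=2105-06-18) == 2105-06-18
# 2. dayspinner.pin(d=%0) == 2105-06-18
# 3. dayspinner.pin(d=%0) == 2105-06-18
# 4. dayspinner.lastday() == 2105-06-30
# 5. dayspinner.pin(d=2126-01-22) == 2126-01-22
# 6. dayspinner.pin(d=2168-12-05) == 2168-12-05
# 7. dayspinner.stepdays(n=110) == 2169-03-25
# 8. dayspinner.pin(d=1834-11-13) == 1834-11-13
# 9. dayspinner.yearhop(n=8) == 1842-11-13
# 10. dayspinner.stepdays(n=-79) == 1842-08-26
# 11. dayspinner.monthhop(n=-1) == 1842-07-26
# 12. dayspinner.pin(d=2274-06-16) == 2274-06-16
# 13. dayspinner.gapto(d=2273-03-19) == -454
# 14. dayspinner.weekday() == Tuesday
# 15. dayspinner.lastday() == 2274-06-30
# 16. dayspinner.gapto(d=2275-01-24) == 208


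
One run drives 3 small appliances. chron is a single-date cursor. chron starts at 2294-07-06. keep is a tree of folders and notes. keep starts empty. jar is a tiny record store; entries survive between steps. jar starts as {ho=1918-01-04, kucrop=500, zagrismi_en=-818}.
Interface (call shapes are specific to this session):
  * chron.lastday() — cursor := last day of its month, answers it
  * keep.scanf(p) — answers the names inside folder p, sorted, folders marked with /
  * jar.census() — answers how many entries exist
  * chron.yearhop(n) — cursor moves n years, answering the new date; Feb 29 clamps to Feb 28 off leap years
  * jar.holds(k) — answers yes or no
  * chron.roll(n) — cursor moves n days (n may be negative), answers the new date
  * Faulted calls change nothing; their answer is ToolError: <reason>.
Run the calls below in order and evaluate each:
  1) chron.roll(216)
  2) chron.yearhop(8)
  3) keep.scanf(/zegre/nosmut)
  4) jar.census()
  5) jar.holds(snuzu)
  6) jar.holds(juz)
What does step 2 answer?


Answer: 2303-02-07

Derivation:
Now I run chron.roll using n: 216, which returns 2295-02-07.
I call chron.yearhop using n: 8, and see 2303-02-07.
Calling keep.scanf using p: /zegre/nosmut, and get ToolError: not found.
Using jar.census(), and get 3.
Invoking jar.holds using k: snuzu: no.
Invoking jar.holds using k: juz, and get no.


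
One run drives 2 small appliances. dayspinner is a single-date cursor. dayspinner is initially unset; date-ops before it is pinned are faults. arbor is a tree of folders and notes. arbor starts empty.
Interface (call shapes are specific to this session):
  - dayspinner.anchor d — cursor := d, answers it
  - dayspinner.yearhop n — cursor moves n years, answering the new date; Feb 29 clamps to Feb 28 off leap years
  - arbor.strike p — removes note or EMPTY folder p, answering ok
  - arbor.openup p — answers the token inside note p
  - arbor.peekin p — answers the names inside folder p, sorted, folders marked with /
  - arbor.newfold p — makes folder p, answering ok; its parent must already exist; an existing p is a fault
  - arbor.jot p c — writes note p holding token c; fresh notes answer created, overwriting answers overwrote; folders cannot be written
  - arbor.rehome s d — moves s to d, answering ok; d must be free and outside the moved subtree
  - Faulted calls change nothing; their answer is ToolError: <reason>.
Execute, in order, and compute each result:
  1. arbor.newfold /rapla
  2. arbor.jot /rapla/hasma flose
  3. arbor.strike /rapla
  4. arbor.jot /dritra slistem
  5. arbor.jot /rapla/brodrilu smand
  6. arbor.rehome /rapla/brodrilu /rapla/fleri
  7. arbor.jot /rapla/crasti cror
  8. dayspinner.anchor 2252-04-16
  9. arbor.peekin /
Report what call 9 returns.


% arbor.newfold(/rapla) -> ok
% arbor.jot(/rapla/hasma, flose) -> created
% arbor.strike(/rapla) -> ToolError: not empty
% arbor.jot(/dritra, slistem) -> created
% arbor.jot(/rapla/brodrilu, smand) -> created
% arbor.rehome(/rapla/brodrilu, /rapla/fleri) -> ok
% arbor.jot(/rapla/crasti, cror) -> created
% dayspinner.anchor(2252-04-16) -> 2252-04-16
% arbor.peekin(/) -> [dritra, rapla/]

Answer: [dritra, rapla/]


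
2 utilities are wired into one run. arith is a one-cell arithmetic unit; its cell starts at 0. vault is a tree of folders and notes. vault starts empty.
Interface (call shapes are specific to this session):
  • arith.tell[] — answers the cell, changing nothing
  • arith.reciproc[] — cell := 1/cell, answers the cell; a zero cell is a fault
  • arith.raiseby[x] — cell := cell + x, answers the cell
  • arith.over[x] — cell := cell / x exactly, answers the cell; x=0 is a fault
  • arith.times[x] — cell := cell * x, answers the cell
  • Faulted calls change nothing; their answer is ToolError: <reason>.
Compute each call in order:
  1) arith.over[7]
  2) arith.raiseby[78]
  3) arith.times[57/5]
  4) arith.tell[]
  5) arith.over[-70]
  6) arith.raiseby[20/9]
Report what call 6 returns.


Invoking arith.over passing x=7, yielding 0.
I use arith.raiseby passing x=78, → 78.
I try arith.times passing x=57/5: 4446/5.
I run arith.tell, and observe 4446/5.
Calling arith.over passing x=-70, giving -2223/175.
Then arith.raiseby passing x=20/9, and observe -16507/1575.

Answer: -16507/1575


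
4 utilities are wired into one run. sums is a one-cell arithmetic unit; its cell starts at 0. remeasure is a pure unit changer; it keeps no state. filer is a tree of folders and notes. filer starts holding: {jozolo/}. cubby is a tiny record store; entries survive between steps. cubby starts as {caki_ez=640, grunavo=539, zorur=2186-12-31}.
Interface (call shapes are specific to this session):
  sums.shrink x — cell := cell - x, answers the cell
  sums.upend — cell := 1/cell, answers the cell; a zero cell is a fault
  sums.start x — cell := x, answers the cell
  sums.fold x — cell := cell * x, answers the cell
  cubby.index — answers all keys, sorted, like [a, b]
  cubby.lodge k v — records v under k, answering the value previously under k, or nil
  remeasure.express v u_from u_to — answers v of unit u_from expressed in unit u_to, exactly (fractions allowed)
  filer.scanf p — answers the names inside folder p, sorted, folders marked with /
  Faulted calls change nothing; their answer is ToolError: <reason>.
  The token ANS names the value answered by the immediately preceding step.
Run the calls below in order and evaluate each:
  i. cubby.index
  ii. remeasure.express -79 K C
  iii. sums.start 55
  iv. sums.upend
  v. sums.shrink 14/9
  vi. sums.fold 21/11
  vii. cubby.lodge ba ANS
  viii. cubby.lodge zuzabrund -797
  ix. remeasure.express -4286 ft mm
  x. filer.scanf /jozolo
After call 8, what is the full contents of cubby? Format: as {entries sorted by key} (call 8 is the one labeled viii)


Answer: {ba=-5327/1815, caki_ez=640, grunavo=539, zorur=2186-12-31, zuzabrund=-797}

Derivation:
I invoke index, which returns [caki_ez, grunavo, zorur].
Now I run express(v: -79, u_from: K, u_to: C): -7043/20.
I call start(x: 55), yielding 55.
Invoking upend(): 1/55.
Using shrink(x: 14/9), and get -761/495.
I invoke fold(x: 21/11), which returns -5327/1815.
I run lodge(k: ba, v: ANS), and observe nil.
I invoke lodge(k: zuzabrund, v: -797): nil.
Next I call express(v: -4286, u_from: ft, u_to: mm), and see -6531864/5.
I use scanf(p: /jozolo), — result: [].


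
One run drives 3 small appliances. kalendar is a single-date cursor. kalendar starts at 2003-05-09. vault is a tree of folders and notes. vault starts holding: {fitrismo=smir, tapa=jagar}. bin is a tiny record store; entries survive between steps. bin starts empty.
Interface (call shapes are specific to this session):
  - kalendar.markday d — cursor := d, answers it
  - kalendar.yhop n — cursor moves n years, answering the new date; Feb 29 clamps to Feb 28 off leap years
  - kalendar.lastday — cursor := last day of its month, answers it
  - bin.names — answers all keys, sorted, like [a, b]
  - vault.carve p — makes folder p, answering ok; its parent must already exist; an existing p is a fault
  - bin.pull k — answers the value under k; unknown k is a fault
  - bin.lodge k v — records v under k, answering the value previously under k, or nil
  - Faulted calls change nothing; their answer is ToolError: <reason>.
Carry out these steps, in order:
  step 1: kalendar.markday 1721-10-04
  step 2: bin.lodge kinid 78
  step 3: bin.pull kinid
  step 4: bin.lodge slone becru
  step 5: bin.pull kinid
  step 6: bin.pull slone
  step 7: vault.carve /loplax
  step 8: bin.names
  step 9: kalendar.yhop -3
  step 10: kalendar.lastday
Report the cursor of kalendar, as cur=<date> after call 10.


Answer: cur=1718-10-31

Derivation:
Invoking kalendar.markday using d='1721-10-04', and observe 1721-10-04.
I run bin.lodge using k='kinid', v='78', yielding nil.
Then bin.pull using k='kinid', and observe 78.
I use bin.lodge using k='slone', v='becru', and get nil.
Invoking bin.pull using k='kinid', and see 78.
Next I call bin.pull using k='slone', and get becru.
Using vault.carve using p='/loplax', and see ok.
I call bin.names(), — result: [kinid, slone].
Using kalendar.yhop using n='-3', and get 1718-10-04.
Using kalendar.lastday, and observe 1718-10-31.


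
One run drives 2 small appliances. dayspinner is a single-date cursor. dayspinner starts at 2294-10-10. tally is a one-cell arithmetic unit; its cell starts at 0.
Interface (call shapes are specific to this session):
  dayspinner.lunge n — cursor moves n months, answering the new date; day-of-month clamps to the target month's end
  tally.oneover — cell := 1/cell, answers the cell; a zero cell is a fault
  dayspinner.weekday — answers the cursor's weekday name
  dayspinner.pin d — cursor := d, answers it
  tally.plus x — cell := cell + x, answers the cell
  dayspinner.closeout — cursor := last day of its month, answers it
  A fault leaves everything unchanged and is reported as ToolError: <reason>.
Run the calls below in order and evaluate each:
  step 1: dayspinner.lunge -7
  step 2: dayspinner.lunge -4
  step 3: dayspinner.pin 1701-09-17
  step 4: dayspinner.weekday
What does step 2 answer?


Answer: 2293-11-10

Derivation:
I run lunge with n: -7, which returns 2294-03-10.
I run lunge with n: -4, → 2293-11-10.
I try pin with d: 1701-09-17, yielding 1701-09-17.
Invoking weekday(), which returns Saturday.


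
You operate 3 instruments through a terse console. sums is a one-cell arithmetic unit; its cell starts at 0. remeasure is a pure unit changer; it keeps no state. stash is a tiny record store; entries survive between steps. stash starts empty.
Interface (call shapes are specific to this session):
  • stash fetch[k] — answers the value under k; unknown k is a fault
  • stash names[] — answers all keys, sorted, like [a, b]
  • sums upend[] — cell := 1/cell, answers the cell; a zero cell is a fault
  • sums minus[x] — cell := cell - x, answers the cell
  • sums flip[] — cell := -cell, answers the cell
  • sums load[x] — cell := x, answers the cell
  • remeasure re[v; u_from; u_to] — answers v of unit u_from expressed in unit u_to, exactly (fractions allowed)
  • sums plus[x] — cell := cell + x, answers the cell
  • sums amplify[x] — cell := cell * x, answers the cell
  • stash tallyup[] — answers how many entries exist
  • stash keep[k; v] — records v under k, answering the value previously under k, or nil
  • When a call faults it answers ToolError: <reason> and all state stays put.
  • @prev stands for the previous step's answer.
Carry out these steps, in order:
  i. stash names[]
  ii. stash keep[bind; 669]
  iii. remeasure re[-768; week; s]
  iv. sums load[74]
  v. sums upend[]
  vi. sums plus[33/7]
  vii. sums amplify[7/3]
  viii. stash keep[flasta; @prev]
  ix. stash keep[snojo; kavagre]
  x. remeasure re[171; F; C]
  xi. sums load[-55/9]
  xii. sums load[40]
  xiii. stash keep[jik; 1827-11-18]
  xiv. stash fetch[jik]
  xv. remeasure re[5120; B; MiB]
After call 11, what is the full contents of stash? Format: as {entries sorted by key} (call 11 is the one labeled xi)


>> stash names()
<< []
>> stash keep(bind, 669)
<< nil
>> remeasure re(-768, week, s)
<< -464486400
>> sums load(74)
<< 74
>> sums upend()
<< 1/74
>> sums plus(33/7)
<< 2449/518
>> sums amplify(7/3)
<< 2449/222
>> stash keep(flasta, @prev)
<< nil
>> stash keep(snojo, kavagre)
<< nil
>> remeasure re(171, F, C)
<< 695/9
>> sums load(-55/9)
<< -55/9
>> sums load(40)
<< 40
>> stash keep(jik, 1827-11-18)
<< nil
>> stash fetch(jik)
<< 1827-11-18
>> remeasure re(5120, B, MiB)
<< 5/1024

Answer: {bind=669, flasta=2449/222, snojo=kavagre}


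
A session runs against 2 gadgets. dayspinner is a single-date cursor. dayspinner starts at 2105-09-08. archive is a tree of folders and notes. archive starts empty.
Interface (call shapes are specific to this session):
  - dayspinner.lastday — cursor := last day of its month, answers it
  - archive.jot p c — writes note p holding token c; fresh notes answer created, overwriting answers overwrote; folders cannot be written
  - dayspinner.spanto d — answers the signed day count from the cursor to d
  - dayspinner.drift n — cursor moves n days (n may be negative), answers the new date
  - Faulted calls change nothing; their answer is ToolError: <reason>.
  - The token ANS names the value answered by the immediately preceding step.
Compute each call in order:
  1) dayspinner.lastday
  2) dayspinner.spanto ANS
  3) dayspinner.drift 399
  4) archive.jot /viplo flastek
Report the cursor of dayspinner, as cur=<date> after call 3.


! dayspinner.lastday() -> 2105-09-30
! dayspinner.spanto(d→ANS) -> 0
! dayspinner.drift(n→399) -> 2106-11-03
! archive.jot(p→/viplo, c→flastek) -> created

Answer: cur=2106-11-03


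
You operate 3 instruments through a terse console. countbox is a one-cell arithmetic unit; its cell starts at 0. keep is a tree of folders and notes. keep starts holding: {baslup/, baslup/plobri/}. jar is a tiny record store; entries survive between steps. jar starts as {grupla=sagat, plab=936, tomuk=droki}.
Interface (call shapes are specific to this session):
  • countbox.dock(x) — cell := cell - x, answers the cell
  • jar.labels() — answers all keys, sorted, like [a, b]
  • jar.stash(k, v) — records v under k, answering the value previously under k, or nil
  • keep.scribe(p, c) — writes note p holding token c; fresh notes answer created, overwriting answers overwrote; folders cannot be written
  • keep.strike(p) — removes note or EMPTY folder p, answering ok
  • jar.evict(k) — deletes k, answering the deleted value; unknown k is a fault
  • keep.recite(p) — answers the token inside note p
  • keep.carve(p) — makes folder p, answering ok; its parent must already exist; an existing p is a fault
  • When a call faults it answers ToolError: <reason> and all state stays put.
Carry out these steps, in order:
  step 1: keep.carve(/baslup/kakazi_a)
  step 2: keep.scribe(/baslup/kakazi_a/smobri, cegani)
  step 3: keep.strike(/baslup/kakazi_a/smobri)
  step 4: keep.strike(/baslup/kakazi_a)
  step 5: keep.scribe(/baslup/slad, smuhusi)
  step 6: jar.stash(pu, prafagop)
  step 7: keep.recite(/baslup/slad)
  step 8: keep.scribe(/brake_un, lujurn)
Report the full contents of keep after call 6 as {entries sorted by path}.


% keep.carve p=/baslup/kakazi_a
  ok
% keep.scribe p=/baslup/kakazi_a/smobri c=cegani
  created
% keep.strike p=/baslup/kakazi_a/smobri
  ok
% keep.strike p=/baslup/kakazi_a
  ok
% keep.scribe p=/baslup/slad c=smuhusi
  created
% jar.stash k=pu v=prafagop
  nil
% keep.recite p=/baslup/slad
  smuhusi
% keep.scribe p=/brake_un c=lujurn
  created

Answer: {baslup/, baslup/plobri/, baslup/slad=smuhusi}


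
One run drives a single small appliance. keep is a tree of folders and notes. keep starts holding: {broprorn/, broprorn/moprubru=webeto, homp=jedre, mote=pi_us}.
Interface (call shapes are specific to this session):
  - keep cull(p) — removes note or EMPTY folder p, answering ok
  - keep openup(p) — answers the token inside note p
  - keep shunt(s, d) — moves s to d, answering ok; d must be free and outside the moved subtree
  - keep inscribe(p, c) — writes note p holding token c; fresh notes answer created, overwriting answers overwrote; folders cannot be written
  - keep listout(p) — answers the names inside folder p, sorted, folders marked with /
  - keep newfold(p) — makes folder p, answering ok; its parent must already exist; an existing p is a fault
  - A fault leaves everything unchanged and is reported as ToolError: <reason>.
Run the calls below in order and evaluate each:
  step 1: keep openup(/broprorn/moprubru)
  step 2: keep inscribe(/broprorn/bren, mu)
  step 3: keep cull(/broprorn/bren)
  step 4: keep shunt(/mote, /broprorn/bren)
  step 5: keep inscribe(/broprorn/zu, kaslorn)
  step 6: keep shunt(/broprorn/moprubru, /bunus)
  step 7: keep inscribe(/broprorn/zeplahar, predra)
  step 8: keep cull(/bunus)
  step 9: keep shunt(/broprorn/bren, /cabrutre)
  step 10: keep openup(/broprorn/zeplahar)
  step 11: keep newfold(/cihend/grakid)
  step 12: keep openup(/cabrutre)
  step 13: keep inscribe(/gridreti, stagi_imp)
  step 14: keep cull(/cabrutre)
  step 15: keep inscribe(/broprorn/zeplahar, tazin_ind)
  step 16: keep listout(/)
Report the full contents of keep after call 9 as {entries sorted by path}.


[in] keep openup p='/broprorn/moprubru'
[out] webeto
[in] keep inscribe p='/broprorn/bren' c='mu'
[out] created
[in] keep cull p='/broprorn/bren'
[out] ok
[in] keep shunt s='/mote' d='/broprorn/bren'
[out] ok
[in] keep inscribe p='/broprorn/zu' c='kaslorn'
[out] created
[in] keep shunt s='/broprorn/moprubru' d='/bunus'
[out] ok
[in] keep inscribe p='/broprorn/zeplahar' c='predra'
[out] created
[in] keep cull p='/bunus'
[out] ok
[in] keep shunt s='/broprorn/bren' d='/cabrutre'
[out] ok
[in] keep openup p='/broprorn/zeplahar'
[out] predra
[in] keep newfold p='/cihend/grakid'
[out] ToolError: no parent
[in] keep openup p='/cabrutre'
[out] pi_us
[in] keep inscribe p='/gridreti' c='stagi_imp'
[out] created
[in] keep cull p='/cabrutre'
[out] ok
[in] keep inscribe p='/broprorn/zeplahar' c='tazin_ind'
[out] overwrote
[in] keep listout p='/'
[out] [broprorn/, gridreti, homp]

Answer: {broprorn/, broprorn/zeplahar=predra, broprorn/zu=kaslorn, cabrutre=pi_us, homp=jedre}


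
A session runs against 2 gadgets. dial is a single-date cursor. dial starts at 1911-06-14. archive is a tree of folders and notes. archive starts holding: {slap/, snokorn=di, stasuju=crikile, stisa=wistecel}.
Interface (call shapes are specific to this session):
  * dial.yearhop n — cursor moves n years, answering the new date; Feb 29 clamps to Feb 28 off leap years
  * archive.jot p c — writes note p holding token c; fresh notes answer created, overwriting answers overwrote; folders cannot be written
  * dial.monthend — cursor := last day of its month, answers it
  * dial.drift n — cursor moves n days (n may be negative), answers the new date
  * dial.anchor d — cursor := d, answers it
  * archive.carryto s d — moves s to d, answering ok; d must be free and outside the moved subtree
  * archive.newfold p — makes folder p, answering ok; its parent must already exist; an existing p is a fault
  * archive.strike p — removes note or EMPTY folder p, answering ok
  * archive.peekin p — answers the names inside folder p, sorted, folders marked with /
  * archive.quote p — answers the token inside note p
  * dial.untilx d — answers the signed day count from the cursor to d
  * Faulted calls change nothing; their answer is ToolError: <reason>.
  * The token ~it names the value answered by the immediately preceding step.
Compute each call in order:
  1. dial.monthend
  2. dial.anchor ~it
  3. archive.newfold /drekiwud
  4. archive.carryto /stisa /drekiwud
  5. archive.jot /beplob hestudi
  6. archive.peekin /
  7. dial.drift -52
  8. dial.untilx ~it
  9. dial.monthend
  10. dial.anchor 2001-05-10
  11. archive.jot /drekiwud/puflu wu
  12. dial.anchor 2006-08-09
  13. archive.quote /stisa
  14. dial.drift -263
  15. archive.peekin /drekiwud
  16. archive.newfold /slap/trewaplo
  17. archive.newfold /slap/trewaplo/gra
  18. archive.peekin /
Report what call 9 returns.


Act: dial.monthend[]
Obs: 1911-06-30
Act: dial.anchor[d='~it']
Obs: 1911-06-30
Act: archive.newfold[p='/drekiwud']
Obs: ok
Act: archive.carryto[s='/stisa'; d='/drekiwud']
Obs: ToolError: exists
Act: archive.jot[p='/beplob'; c='hestudi']
Obs: created
Act: archive.peekin[p='/']
Obs: [beplob, drekiwud/, slap/, snokorn, stasuju, stisa]
Act: dial.drift[n='-52']
Obs: 1911-05-09
Act: dial.untilx[d='~it']
Obs: 0
Act: dial.monthend[]
Obs: 1911-05-31
Act: dial.anchor[d='2001-05-10']
Obs: 2001-05-10
Act: archive.jot[p='/drekiwud/puflu'; c='wu']
Obs: created
Act: dial.anchor[d='2006-08-09']
Obs: 2006-08-09
Act: archive.quote[p='/stisa']
Obs: wistecel
Act: dial.drift[n='-263']
Obs: 2005-11-19
Act: archive.peekin[p='/drekiwud']
Obs: [puflu]
Act: archive.newfold[p='/slap/trewaplo']
Obs: ok
Act: archive.newfold[p='/slap/trewaplo/gra']
Obs: ok
Act: archive.peekin[p='/']
Obs: [beplob, drekiwud/, slap/, snokorn, stasuju, stisa]

Answer: 1911-05-31


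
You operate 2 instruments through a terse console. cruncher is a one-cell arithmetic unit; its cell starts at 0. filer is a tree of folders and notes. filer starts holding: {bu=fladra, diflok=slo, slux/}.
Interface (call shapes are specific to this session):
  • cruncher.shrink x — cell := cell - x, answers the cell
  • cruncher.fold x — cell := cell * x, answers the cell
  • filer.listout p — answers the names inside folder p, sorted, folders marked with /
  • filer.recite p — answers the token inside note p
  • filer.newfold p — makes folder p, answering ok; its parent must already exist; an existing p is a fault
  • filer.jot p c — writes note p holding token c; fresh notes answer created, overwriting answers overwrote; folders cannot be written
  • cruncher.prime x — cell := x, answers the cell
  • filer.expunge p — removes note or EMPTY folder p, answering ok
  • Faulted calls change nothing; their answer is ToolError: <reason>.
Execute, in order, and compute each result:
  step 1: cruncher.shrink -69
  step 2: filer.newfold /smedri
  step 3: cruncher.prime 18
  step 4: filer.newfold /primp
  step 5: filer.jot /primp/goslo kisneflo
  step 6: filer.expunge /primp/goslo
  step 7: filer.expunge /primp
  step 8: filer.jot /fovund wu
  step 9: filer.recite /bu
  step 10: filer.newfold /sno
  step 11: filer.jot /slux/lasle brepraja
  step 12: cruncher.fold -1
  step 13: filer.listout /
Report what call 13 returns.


Answer: [bu, diflok, fovund, slux/, smedri/, sno/]

Derivation:
Do: cruncher.shrink[x: -69]
See: 69
Do: filer.newfold[p: /smedri]
See: ok
Do: cruncher.prime[x: 18]
See: 18
Do: filer.newfold[p: /primp]
See: ok
Do: filer.jot[p: /primp/goslo; c: kisneflo]
See: created
Do: filer.expunge[p: /primp/goslo]
See: ok
Do: filer.expunge[p: /primp]
See: ok
Do: filer.jot[p: /fovund; c: wu]
See: created
Do: filer.recite[p: /bu]
See: fladra
Do: filer.newfold[p: /sno]
See: ok
Do: filer.jot[p: /slux/lasle; c: brepraja]
See: created
Do: cruncher.fold[x: -1]
See: -18
Do: filer.listout[p: /]
See: [bu, diflok, fovund, slux/, smedri/, sno/]


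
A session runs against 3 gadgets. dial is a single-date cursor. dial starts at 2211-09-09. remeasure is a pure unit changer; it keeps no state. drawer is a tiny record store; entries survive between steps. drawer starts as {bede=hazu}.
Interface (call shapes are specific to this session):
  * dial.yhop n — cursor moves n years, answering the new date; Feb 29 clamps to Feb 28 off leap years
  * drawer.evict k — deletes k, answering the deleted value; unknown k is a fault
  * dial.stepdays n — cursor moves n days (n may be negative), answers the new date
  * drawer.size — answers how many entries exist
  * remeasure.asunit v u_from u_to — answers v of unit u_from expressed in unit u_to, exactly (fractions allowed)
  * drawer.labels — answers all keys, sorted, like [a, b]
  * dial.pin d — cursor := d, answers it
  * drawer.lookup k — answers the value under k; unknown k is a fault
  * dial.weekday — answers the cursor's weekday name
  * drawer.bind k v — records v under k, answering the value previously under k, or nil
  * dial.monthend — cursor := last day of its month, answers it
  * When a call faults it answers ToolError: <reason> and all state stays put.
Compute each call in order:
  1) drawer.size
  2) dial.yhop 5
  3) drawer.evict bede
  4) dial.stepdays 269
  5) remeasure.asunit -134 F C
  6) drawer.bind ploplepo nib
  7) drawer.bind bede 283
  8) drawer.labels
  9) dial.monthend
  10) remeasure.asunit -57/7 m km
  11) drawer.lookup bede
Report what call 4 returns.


Answer: 2217-06-05

Derivation:
CALL drawer.size[]
RET  1
CALL dial.yhop[n='5']
RET  2216-09-09
CALL drawer.evict[k='bede']
RET  hazu
CALL dial.stepdays[n='269']
RET  2217-06-05
CALL remeasure.asunit[v='-134'; u_from='F'; u_to='C']
RET  -830/9
CALL drawer.bind[k='ploplepo'; v='nib']
RET  nil
CALL drawer.bind[k='bede'; v='283']
RET  nil
CALL drawer.labels[]
RET  [bede, ploplepo]
CALL dial.monthend[]
RET  2217-06-30
CALL remeasure.asunit[v='-57/7'; u_from='m'; u_to='km']
RET  -57/7000
CALL drawer.lookup[k='bede']
RET  283


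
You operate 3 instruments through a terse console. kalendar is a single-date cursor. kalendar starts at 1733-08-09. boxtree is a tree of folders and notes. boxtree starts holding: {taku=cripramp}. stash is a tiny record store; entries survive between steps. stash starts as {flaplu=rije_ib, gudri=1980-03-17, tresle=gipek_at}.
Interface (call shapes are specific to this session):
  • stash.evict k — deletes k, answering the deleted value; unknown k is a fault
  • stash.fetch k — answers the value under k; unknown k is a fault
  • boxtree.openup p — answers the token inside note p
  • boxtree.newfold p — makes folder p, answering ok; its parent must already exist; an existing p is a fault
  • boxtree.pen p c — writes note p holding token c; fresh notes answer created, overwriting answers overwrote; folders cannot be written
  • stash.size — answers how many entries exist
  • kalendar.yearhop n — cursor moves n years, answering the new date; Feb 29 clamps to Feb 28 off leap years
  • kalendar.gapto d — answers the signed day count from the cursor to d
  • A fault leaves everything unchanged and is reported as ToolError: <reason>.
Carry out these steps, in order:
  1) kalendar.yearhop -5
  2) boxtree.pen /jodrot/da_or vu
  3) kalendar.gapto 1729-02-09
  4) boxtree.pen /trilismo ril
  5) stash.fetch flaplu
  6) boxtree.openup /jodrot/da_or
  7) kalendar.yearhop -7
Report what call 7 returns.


Answer: 1721-08-09

Derivation:
>> kalendar.yearhop(-5)
<< 1728-08-09
>> boxtree.pen(/jodrot/da_or, vu)
<< ToolError: no parent
>> kalendar.gapto(1729-02-09)
<< 184
>> boxtree.pen(/trilismo, ril)
<< created
>> stash.fetch(flaplu)
<< rije_ib
>> boxtree.openup(/jodrot/da_or)
<< ToolError: not found
>> kalendar.yearhop(-7)
<< 1721-08-09
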